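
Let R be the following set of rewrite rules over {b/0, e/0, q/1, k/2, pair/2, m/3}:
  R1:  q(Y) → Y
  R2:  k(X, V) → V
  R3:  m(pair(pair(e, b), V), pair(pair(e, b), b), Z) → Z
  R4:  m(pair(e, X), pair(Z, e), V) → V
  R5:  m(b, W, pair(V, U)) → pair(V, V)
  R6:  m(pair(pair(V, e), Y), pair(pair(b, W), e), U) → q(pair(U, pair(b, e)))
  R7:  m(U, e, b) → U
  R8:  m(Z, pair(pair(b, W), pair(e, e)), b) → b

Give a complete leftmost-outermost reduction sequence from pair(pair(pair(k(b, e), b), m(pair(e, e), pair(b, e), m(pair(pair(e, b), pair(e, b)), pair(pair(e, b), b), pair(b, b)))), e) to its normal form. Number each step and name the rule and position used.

1. pair(pair(pair(k(b, e), b), m(pair(e, e), pair(b, e), m(pair(pair(e, b), pair(e, b)), pair(pair(e, b), b), pair(b, b)))), e)  →  pair(pair(pair(e, b), m(pair(e, e), pair(b, e), m(pair(pair(e, b), pair(e, b)), pair(pair(e, b), b), pair(b, b)))), e)   [R2 at 1.1.1]
2. pair(pair(pair(e, b), m(pair(e, e), pair(b, e), m(pair(pair(e, b), pair(e, b)), pair(pair(e, b), b), pair(b, b)))), e)  →  pair(pair(pair(e, b), m(pair(pair(e, b), pair(e, b)), pair(pair(e, b), b), pair(b, b))), e)   [R4 at 1.2]
3. pair(pair(pair(e, b), m(pair(pair(e, b), pair(e, b)), pair(pair(e, b), b), pair(b, b))), e)  →  pair(pair(pair(e, b), pair(b, b)), e)   [R3 at 1.2]

pair(pair(pair(e, b), pair(b, b)), e)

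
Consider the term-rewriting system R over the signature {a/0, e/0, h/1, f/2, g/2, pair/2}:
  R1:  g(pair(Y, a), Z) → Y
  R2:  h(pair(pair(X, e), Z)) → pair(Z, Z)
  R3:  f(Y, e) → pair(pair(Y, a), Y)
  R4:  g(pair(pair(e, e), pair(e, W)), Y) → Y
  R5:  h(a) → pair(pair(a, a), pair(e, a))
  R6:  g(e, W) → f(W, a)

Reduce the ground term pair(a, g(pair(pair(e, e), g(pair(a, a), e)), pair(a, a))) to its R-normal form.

1. pair(a, g(pair(pair(e, e), g(pair(a, a), e)), pair(a, a)))  →  pair(a, g(pair(pair(e, e), a), pair(a, a)))   [R1 at 2.1.2]
2. pair(a, g(pair(pair(e, e), a), pair(a, a)))  →  pair(a, pair(e, e))   [R1 at 2]

pair(a, pair(e, e))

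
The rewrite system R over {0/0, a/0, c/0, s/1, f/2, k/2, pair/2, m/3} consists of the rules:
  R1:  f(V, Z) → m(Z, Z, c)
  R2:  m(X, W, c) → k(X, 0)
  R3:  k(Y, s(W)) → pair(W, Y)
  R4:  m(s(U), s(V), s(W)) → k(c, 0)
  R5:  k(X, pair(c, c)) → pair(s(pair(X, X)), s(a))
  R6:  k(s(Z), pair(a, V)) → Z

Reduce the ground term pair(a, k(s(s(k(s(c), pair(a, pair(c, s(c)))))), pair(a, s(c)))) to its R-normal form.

1. pair(a, k(s(s(k(s(c), pair(a, pair(c, s(c)))))), pair(a, s(c))))  →  pair(a, s(k(s(c), pair(a, pair(c, s(c))))))   [R6 at 2]
2. pair(a, s(k(s(c), pair(a, pair(c, s(c))))))  →  pair(a, s(c))   [R6 at 2.1]

pair(a, s(c))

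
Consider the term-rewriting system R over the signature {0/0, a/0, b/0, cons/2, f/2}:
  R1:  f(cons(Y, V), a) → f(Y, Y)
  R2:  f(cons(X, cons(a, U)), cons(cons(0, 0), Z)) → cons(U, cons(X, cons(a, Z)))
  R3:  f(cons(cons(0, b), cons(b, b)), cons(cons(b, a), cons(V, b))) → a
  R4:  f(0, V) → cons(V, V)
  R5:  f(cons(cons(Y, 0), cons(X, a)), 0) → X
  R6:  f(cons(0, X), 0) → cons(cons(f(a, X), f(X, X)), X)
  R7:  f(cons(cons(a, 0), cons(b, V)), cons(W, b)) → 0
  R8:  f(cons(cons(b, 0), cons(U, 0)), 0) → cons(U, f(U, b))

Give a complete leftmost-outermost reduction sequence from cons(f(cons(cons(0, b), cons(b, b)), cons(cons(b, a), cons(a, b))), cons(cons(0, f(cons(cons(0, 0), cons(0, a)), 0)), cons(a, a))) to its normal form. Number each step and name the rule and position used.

cons(a, cons(cons(0, 0), cons(a, a)))

1. cons(f(cons(cons(0, b), cons(b, b)), cons(cons(b, a), cons(a, b))), cons(cons(0, f(cons(cons(0, 0), cons(0, a)), 0)), cons(a, a)))  →  cons(a, cons(cons(0, f(cons(cons(0, 0), cons(0, a)), 0)), cons(a, a)))   [R3 at 1]
2. cons(a, cons(cons(0, f(cons(cons(0, 0), cons(0, a)), 0)), cons(a, a)))  →  cons(a, cons(cons(0, 0), cons(a, a)))   [R5 at 2.1.2]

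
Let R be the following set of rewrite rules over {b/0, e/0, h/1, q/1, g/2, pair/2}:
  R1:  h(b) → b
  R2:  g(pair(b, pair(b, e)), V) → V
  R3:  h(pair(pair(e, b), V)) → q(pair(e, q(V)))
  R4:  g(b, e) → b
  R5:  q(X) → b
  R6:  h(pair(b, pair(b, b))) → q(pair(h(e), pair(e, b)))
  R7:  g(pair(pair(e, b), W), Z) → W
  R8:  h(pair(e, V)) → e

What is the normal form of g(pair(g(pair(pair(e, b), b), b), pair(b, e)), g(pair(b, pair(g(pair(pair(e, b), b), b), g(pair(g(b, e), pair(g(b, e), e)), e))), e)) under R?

e

1. g(pair(g(pair(pair(e, b), b), b), pair(b, e)), g(pair(b, pair(g(pair(pair(e, b), b), b), g(pair(g(b, e), pair(g(b, e), e)), e))), e))  →  g(pair(b, pair(b, e)), g(pair(b, pair(g(pair(pair(e, b), b), b), g(pair(g(b, e), pair(g(b, e), e)), e))), e))   [R7 at 1.1]
2. g(pair(b, pair(b, e)), g(pair(b, pair(g(pair(pair(e, b), b), b), g(pair(g(b, e), pair(g(b, e), e)), e))), e))  →  g(pair(b, pair(g(pair(pair(e, b), b), b), g(pair(g(b, e), pair(g(b, e), e)), e))), e)   [R2 at ε]
3. g(pair(b, pair(g(pair(pair(e, b), b), b), g(pair(g(b, e), pair(g(b, e), e)), e))), e)  →  g(pair(b, pair(b, g(pair(g(b, e), pair(g(b, e), e)), e))), e)   [R7 at 1.2.1]
4. g(pair(b, pair(b, g(pair(g(b, e), pair(g(b, e), e)), e))), e)  →  g(pair(b, pair(b, g(pair(b, pair(g(b, e), e)), e))), e)   [R4 at 1.2.2.1.1]
5. g(pair(b, pair(b, g(pair(b, pair(g(b, e), e)), e))), e)  →  g(pair(b, pair(b, g(pair(b, pair(b, e)), e))), e)   [R4 at 1.2.2.1.2.1]
6. g(pair(b, pair(b, g(pair(b, pair(b, e)), e))), e)  →  g(pair(b, pair(b, e)), e)   [R2 at 1.2.2]
7. g(pair(b, pair(b, e)), e)  →  e   [R2 at ε]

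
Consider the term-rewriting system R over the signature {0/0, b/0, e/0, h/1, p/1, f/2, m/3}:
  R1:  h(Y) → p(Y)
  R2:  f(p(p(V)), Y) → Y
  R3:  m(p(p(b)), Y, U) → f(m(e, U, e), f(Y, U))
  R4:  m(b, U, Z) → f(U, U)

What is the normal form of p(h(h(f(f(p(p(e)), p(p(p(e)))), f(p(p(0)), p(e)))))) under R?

p(p(p(p(e))))

1. p(h(h(f(f(p(p(e)), p(p(p(e)))), f(p(p(0)), p(e))))))  →  p(p(h(f(f(p(p(e)), p(p(p(e)))), f(p(p(0)), p(e))))))   [R1 at 1]
2. p(p(h(f(f(p(p(e)), p(p(p(e)))), f(p(p(0)), p(e))))))  →  p(p(p(f(f(p(p(e)), p(p(p(e)))), f(p(p(0)), p(e))))))   [R1 at 1.1]
3. p(p(p(f(f(p(p(e)), p(p(p(e)))), f(p(p(0)), p(e))))))  →  p(p(p(f(p(p(p(e))), f(p(p(0)), p(e))))))   [R2 at 1.1.1.1]
4. p(p(p(f(p(p(p(e))), f(p(p(0)), p(e))))))  →  p(p(p(f(p(p(0)), p(e)))))   [R2 at 1.1.1]
5. p(p(p(f(p(p(0)), p(e)))))  →  p(p(p(p(e))))   [R2 at 1.1.1]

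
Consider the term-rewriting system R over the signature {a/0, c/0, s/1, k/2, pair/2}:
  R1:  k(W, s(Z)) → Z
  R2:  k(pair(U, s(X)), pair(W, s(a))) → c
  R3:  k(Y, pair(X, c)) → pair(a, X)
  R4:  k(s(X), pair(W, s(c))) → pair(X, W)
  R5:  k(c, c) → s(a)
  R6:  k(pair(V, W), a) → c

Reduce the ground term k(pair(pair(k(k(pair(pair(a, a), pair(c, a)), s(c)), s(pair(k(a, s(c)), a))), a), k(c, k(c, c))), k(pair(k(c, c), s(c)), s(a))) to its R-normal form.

c

1. k(pair(pair(k(k(pair(pair(a, a), pair(c, a)), s(c)), s(pair(k(a, s(c)), a))), a), k(c, k(c, c))), k(pair(k(c, c), s(c)), s(a)))  →  k(pair(pair(pair(k(a, s(c)), a), a), k(c, k(c, c))), k(pair(k(c, c), s(c)), s(a)))   [R1 at 1.1.1]
2. k(pair(pair(pair(k(a, s(c)), a), a), k(c, k(c, c))), k(pair(k(c, c), s(c)), s(a)))  →  k(pair(pair(pair(c, a), a), k(c, k(c, c))), k(pair(k(c, c), s(c)), s(a)))   [R1 at 1.1.1.1]
3. k(pair(pair(pair(c, a), a), k(c, k(c, c))), k(pair(k(c, c), s(c)), s(a)))  →  k(pair(pair(pair(c, a), a), k(c, s(a))), k(pair(k(c, c), s(c)), s(a)))   [R5 at 1.2.2]
4. k(pair(pair(pair(c, a), a), k(c, s(a))), k(pair(k(c, c), s(c)), s(a)))  →  k(pair(pair(pair(c, a), a), a), k(pair(k(c, c), s(c)), s(a)))   [R1 at 1.2]
5. k(pair(pair(pair(c, a), a), a), k(pair(k(c, c), s(c)), s(a)))  →  k(pair(pair(pair(c, a), a), a), a)   [R1 at 2]
6. k(pair(pair(pair(c, a), a), a), a)  →  c   [R6 at ε]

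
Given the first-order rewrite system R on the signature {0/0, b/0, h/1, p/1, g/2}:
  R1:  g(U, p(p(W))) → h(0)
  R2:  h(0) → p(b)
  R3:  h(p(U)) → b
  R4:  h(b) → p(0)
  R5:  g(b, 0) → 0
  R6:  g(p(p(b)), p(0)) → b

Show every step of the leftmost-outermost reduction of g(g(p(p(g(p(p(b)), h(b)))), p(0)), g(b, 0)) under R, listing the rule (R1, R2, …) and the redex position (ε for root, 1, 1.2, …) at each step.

0

1. g(g(p(p(g(p(p(b)), h(b)))), p(0)), g(b, 0))  →  g(g(p(p(g(p(p(b)), p(0)))), p(0)), g(b, 0))   [R4 at 1.1.1.1.2]
2. g(g(p(p(g(p(p(b)), p(0)))), p(0)), g(b, 0))  →  g(g(p(p(b)), p(0)), g(b, 0))   [R6 at 1.1.1.1]
3. g(g(p(p(b)), p(0)), g(b, 0))  →  g(b, g(b, 0))   [R6 at 1]
4. g(b, g(b, 0))  →  g(b, 0)   [R5 at 2]
5. g(b, 0)  →  0   [R5 at ε]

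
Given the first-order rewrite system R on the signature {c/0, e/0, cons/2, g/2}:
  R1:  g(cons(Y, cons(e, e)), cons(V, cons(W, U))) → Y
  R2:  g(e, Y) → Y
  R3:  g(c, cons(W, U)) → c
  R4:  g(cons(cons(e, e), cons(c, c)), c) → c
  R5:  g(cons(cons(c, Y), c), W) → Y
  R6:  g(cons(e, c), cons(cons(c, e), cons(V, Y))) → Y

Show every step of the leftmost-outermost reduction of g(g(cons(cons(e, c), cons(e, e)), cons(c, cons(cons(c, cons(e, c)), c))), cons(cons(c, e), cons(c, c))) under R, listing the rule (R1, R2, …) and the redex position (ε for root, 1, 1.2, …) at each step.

1. g(g(cons(cons(e, c), cons(e, e)), cons(c, cons(cons(c, cons(e, c)), c))), cons(cons(c, e), cons(c, c)))  →  g(cons(e, c), cons(cons(c, e), cons(c, c)))   [R1 at 1]
2. g(cons(e, c), cons(cons(c, e), cons(c, c)))  →  c   [R6 at ε]

c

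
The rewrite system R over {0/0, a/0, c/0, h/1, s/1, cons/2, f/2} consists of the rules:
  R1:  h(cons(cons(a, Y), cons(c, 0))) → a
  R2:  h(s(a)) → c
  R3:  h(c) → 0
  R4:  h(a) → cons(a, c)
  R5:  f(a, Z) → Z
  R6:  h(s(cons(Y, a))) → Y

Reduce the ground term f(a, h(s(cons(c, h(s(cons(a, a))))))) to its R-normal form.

c

1. f(a, h(s(cons(c, h(s(cons(a, a)))))))  →  h(s(cons(c, h(s(cons(a, a))))))   [R5 at ε]
2. h(s(cons(c, h(s(cons(a, a))))))  →  h(s(cons(c, a)))   [R6 at 1.1.2]
3. h(s(cons(c, a)))  →  c   [R6 at ε]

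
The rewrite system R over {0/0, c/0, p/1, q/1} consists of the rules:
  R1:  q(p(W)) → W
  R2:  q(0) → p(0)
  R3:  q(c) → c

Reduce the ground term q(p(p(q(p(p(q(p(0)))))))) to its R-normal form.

p(p(0))

1. q(p(p(q(p(p(q(p(0))))))))  →  p(q(p(p(q(p(0))))))   [R1 at ε]
2. p(q(p(p(q(p(0))))))  →  p(p(q(p(0))))   [R1 at 1]
3. p(p(q(p(0))))  →  p(p(0))   [R1 at 1.1]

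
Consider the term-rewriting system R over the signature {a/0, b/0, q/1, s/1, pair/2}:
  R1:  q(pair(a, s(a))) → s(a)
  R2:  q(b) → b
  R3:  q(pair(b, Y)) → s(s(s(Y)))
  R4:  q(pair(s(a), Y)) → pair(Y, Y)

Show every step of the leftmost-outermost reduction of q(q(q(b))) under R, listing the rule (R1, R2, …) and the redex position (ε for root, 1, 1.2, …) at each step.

1. q(q(q(b)))  →  q(q(b))   [R2 at 1.1]
2. q(q(b))  →  q(b)   [R2 at 1]
3. q(b)  →  b   [R2 at ε]

b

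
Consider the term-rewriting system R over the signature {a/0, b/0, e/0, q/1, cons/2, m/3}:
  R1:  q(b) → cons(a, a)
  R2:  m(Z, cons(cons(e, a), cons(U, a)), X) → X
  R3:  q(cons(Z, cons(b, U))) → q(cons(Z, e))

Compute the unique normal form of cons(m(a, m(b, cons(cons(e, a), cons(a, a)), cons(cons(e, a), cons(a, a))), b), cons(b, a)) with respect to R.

1. cons(m(a, m(b, cons(cons(e, a), cons(a, a)), cons(cons(e, a), cons(a, a))), b), cons(b, a))  →  cons(m(a, cons(cons(e, a), cons(a, a)), b), cons(b, a))   [R2 at 1.2]
2. cons(m(a, cons(cons(e, a), cons(a, a)), b), cons(b, a))  →  cons(b, cons(b, a))   [R2 at 1]

cons(b, cons(b, a))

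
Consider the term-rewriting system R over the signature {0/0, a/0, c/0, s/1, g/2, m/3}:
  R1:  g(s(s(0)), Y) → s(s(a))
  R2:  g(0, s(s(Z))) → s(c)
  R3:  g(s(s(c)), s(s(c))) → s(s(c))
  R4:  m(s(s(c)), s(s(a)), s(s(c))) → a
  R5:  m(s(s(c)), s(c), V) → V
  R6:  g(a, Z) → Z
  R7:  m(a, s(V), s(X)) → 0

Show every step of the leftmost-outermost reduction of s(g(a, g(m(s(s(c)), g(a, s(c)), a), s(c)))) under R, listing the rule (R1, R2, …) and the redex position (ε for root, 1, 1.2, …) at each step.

1. s(g(a, g(m(s(s(c)), g(a, s(c)), a), s(c))))  →  s(g(m(s(s(c)), g(a, s(c)), a), s(c)))   [R6 at 1]
2. s(g(m(s(s(c)), g(a, s(c)), a), s(c)))  →  s(g(m(s(s(c)), s(c), a), s(c)))   [R6 at 1.1.2]
3. s(g(m(s(s(c)), s(c), a), s(c)))  →  s(g(a, s(c)))   [R5 at 1.1]
4. s(g(a, s(c)))  →  s(s(c))   [R6 at 1]

s(s(c))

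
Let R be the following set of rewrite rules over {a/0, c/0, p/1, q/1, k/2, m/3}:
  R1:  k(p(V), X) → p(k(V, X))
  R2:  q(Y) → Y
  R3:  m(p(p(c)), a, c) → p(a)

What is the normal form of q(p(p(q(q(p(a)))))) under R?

p(p(p(a)))

1. q(p(p(q(q(p(a))))))  →  p(p(q(q(p(a)))))   [R2 at ε]
2. p(p(q(q(p(a)))))  →  p(p(q(p(a))))   [R2 at 1.1]
3. p(p(q(p(a))))  →  p(p(p(a)))   [R2 at 1.1]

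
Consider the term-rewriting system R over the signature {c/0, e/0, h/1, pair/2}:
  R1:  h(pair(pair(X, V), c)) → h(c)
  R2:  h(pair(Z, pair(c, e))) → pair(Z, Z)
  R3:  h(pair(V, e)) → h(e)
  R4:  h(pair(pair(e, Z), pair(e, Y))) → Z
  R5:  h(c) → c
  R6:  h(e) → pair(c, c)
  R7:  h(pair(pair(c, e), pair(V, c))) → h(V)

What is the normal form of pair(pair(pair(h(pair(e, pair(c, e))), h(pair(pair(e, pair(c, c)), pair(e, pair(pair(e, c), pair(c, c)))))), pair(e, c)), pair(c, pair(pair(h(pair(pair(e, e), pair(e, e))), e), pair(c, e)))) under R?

1. pair(pair(pair(h(pair(e, pair(c, e))), h(pair(pair(e, pair(c, c)), pair(e, pair(pair(e, c), pair(c, c)))))), pair(e, c)), pair(c, pair(pair(h(pair(pair(e, e), pair(e, e))), e), pair(c, e))))  →  pair(pair(pair(pair(e, e), h(pair(pair(e, pair(c, c)), pair(e, pair(pair(e, c), pair(c, c)))))), pair(e, c)), pair(c, pair(pair(h(pair(pair(e, e), pair(e, e))), e), pair(c, e))))   [R2 at 1.1.1]
2. pair(pair(pair(pair(e, e), h(pair(pair(e, pair(c, c)), pair(e, pair(pair(e, c), pair(c, c)))))), pair(e, c)), pair(c, pair(pair(h(pair(pair(e, e), pair(e, e))), e), pair(c, e))))  →  pair(pair(pair(pair(e, e), pair(c, c)), pair(e, c)), pair(c, pair(pair(h(pair(pair(e, e), pair(e, e))), e), pair(c, e))))   [R4 at 1.1.2]
3. pair(pair(pair(pair(e, e), pair(c, c)), pair(e, c)), pair(c, pair(pair(h(pair(pair(e, e), pair(e, e))), e), pair(c, e))))  →  pair(pair(pair(pair(e, e), pair(c, c)), pair(e, c)), pair(c, pair(pair(e, e), pair(c, e))))   [R4 at 2.2.1.1]

pair(pair(pair(pair(e, e), pair(c, c)), pair(e, c)), pair(c, pair(pair(e, e), pair(c, e))))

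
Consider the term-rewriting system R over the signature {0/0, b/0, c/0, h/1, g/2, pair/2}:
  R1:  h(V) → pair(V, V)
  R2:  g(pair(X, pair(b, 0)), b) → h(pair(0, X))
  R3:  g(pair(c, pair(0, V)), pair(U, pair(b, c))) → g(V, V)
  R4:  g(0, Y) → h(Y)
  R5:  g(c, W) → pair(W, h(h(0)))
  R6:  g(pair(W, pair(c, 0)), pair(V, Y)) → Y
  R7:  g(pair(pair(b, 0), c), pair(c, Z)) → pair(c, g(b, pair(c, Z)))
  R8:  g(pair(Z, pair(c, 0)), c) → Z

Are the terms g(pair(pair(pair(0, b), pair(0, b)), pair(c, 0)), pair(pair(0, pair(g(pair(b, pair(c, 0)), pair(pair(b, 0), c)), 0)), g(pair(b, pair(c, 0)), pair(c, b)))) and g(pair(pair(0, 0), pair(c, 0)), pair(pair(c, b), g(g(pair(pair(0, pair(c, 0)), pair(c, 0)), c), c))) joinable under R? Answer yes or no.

Reduce t₁ = g(pair(pair(pair(0, b), pair(0, b)), pair(c, 0)), pair(pair(0, pair(g(pair(b, pair(c, 0)), pair(pair(b, 0), c)), 0)), g(pair(b, pair(c, 0)), pair(c, b)))):
1. g(pair(pair(pair(0, b), pair(0, b)), pair(c, 0)), pair(pair(0, pair(g(pair(b, pair(c, 0)), pair(pair(b, 0), c)), 0)), g(pair(b, pair(c, 0)), pair(c, b))))  →  g(pair(b, pair(c, 0)), pair(c, b))   [R6 at ε]
2. g(pair(b, pair(c, 0)), pair(c, b))  →  b   [R6 at ε]

Reduce t₂ = g(pair(pair(0, 0), pair(c, 0)), pair(pair(c, b), g(g(pair(pair(0, pair(c, 0)), pair(c, 0)), c), c))):
1. g(pair(pair(0, 0), pair(c, 0)), pair(pair(c, b), g(g(pair(pair(0, pair(c, 0)), pair(c, 0)), c), c)))  →  g(g(pair(pair(0, pair(c, 0)), pair(c, 0)), c), c)   [R6 at ε]
2. g(g(pair(pair(0, pair(c, 0)), pair(c, 0)), c), c)  →  g(pair(0, pair(c, 0)), c)   [R8 at 1]
3. g(pair(0, pair(c, 0)), c)  →  0   [R8 at ε]

no — NF(t₁) = b, NF(t₂) = 0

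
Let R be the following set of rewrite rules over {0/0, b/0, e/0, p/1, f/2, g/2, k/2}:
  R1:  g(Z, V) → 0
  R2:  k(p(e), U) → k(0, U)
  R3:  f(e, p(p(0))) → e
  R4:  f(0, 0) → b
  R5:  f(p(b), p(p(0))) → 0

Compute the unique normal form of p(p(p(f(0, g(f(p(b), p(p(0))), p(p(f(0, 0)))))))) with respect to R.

1. p(p(p(f(0, g(f(p(b), p(p(0))), p(p(f(0, 0))))))))  →  p(p(p(f(0, 0))))   [R1 at 1.1.1.2]
2. p(p(p(f(0, 0))))  →  p(p(p(b)))   [R4 at 1.1.1]

p(p(p(b)))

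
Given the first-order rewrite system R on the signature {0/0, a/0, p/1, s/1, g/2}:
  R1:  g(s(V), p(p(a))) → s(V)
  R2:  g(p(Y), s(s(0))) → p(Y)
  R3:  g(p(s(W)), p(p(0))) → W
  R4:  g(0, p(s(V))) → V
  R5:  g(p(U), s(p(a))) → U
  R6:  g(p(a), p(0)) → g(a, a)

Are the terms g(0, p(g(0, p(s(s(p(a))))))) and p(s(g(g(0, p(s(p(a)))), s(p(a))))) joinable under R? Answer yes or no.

Reduce t₁ = g(0, p(g(0, p(s(s(p(a))))))):
1. g(0, p(g(0, p(s(s(p(a)))))))  →  g(0, p(s(p(a))))   [R4 at 2.1]
2. g(0, p(s(p(a))))  →  p(a)   [R4 at ε]

Reduce t₂ = p(s(g(g(0, p(s(p(a)))), s(p(a))))):
1. p(s(g(g(0, p(s(p(a)))), s(p(a)))))  →  p(s(g(p(a), s(p(a)))))   [R4 at 1.1.1]
2. p(s(g(p(a), s(p(a)))))  →  p(s(a))   [R5 at 1.1]

no — NF(t₁) = p(a), NF(t₂) = p(s(a))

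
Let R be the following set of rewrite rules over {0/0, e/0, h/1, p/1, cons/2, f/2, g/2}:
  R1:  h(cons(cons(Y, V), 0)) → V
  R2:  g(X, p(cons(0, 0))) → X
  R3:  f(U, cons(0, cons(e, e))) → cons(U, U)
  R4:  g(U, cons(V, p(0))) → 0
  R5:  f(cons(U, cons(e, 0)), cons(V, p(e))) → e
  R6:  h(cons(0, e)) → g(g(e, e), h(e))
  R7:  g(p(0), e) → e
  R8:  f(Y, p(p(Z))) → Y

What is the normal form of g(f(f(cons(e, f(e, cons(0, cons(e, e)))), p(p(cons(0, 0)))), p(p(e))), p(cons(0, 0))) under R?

1. g(f(f(cons(e, f(e, cons(0, cons(e, e)))), p(p(cons(0, 0)))), p(p(e))), p(cons(0, 0)))  →  f(f(cons(e, f(e, cons(0, cons(e, e)))), p(p(cons(0, 0)))), p(p(e)))   [R2 at ε]
2. f(f(cons(e, f(e, cons(0, cons(e, e)))), p(p(cons(0, 0)))), p(p(e)))  →  f(cons(e, f(e, cons(0, cons(e, e)))), p(p(cons(0, 0))))   [R8 at ε]
3. f(cons(e, f(e, cons(0, cons(e, e)))), p(p(cons(0, 0))))  →  cons(e, f(e, cons(0, cons(e, e))))   [R8 at ε]
4. cons(e, f(e, cons(0, cons(e, e))))  →  cons(e, cons(e, e))   [R3 at 2]

cons(e, cons(e, e))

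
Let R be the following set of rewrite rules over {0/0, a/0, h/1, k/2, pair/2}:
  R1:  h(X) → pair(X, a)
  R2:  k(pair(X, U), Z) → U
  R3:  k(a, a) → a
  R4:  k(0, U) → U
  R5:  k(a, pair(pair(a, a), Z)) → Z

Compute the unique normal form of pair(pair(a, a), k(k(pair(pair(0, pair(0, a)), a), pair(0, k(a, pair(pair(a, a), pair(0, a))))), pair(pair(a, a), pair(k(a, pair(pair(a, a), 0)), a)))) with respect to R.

1. pair(pair(a, a), k(k(pair(pair(0, pair(0, a)), a), pair(0, k(a, pair(pair(a, a), pair(0, a))))), pair(pair(a, a), pair(k(a, pair(pair(a, a), 0)), a))))  →  pair(pair(a, a), k(a, pair(pair(a, a), pair(k(a, pair(pair(a, a), 0)), a))))   [R2 at 2.1]
2. pair(pair(a, a), k(a, pair(pair(a, a), pair(k(a, pair(pair(a, a), 0)), a))))  →  pair(pair(a, a), pair(k(a, pair(pair(a, a), 0)), a))   [R5 at 2]
3. pair(pair(a, a), pair(k(a, pair(pair(a, a), 0)), a))  →  pair(pair(a, a), pair(0, a))   [R5 at 2.1]

pair(pair(a, a), pair(0, a))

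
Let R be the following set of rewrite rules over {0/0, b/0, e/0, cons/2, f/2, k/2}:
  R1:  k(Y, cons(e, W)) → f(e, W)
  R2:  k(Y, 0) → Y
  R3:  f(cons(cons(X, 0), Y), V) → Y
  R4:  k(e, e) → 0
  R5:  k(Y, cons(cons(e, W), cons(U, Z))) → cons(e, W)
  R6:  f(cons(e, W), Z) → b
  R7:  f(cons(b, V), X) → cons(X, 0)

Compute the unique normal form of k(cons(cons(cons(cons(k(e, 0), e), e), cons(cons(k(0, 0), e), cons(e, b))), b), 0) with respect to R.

1. k(cons(cons(cons(cons(k(e, 0), e), e), cons(cons(k(0, 0), e), cons(e, b))), b), 0)  →  cons(cons(cons(cons(k(e, 0), e), e), cons(cons(k(0, 0), e), cons(e, b))), b)   [R2 at ε]
2. cons(cons(cons(cons(k(e, 0), e), e), cons(cons(k(0, 0), e), cons(e, b))), b)  →  cons(cons(cons(cons(e, e), e), cons(cons(k(0, 0), e), cons(e, b))), b)   [R2 at 1.1.1.1]
3. cons(cons(cons(cons(e, e), e), cons(cons(k(0, 0), e), cons(e, b))), b)  →  cons(cons(cons(cons(e, e), e), cons(cons(0, e), cons(e, b))), b)   [R2 at 1.2.1.1]

cons(cons(cons(cons(e, e), e), cons(cons(0, e), cons(e, b))), b)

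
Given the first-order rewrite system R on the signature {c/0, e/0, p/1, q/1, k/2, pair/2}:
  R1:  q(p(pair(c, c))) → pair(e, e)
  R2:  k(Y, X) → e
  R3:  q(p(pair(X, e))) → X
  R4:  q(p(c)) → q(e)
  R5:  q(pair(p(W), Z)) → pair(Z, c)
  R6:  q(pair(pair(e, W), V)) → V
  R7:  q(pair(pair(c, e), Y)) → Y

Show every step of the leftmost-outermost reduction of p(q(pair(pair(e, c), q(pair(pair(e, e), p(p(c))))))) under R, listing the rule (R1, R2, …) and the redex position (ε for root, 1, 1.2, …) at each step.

p(p(p(c)))

1. p(q(pair(pair(e, c), q(pair(pair(e, e), p(p(c)))))))  →  p(q(pair(pair(e, e), p(p(c)))))   [R6 at 1]
2. p(q(pair(pair(e, e), p(p(c)))))  →  p(p(p(c)))   [R6 at 1]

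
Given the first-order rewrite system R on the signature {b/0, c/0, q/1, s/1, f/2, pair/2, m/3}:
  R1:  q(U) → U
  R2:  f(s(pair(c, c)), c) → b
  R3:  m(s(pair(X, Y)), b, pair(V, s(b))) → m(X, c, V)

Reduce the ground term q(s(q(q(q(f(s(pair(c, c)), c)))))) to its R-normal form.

s(b)

1. q(s(q(q(q(f(s(pair(c, c)), c))))))  →  s(q(q(q(f(s(pair(c, c)), c)))))   [R1 at ε]
2. s(q(q(q(f(s(pair(c, c)), c)))))  →  s(q(q(f(s(pair(c, c)), c))))   [R1 at 1]
3. s(q(q(f(s(pair(c, c)), c))))  →  s(q(f(s(pair(c, c)), c)))   [R1 at 1]
4. s(q(f(s(pair(c, c)), c)))  →  s(f(s(pair(c, c)), c))   [R1 at 1]
5. s(f(s(pair(c, c)), c))  →  s(b)   [R2 at 1]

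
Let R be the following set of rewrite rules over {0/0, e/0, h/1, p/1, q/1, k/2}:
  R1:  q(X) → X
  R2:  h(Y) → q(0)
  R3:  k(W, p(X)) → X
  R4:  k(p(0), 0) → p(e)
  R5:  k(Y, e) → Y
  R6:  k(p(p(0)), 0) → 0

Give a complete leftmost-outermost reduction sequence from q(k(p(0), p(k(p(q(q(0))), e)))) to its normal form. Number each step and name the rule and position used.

1. q(k(p(0), p(k(p(q(q(0))), e))))  →  k(p(0), p(k(p(q(q(0))), e)))   [R1 at ε]
2. k(p(0), p(k(p(q(q(0))), e)))  →  k(p(q(q(0))), e)   [R3 at ε]
3. k(p(q(q(0))), e)  →  p(q(q(0)))   [R5 at ε]
4. p(q(q(0)))  →  p(q(0))   [R1 at 1]
5. p(q(0))  →  p(0)   [R1 at 1]

p(0)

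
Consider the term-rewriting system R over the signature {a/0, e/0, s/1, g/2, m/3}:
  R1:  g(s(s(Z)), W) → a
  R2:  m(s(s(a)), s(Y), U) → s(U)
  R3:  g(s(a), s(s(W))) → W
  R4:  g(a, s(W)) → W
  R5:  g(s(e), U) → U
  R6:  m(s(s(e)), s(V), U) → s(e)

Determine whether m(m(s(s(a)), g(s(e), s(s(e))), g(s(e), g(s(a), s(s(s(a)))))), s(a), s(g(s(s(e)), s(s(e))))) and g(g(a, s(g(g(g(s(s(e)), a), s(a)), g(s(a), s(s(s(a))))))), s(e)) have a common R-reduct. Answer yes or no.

Reduce t₁ = m(m(s(s(a)), g(s(e), s(s(e))), g(s(e), g(s(a), s(s(s(a)))))), s(a), s(g(s(s(e)), s(s(e))))):
1. m(m(s(s(a)), g(s(e), s(s(e))), g(s(e), g(s(a), s(s(s(a)))))), s(a), s(g(s(s(e)), s(s(e)))))  →  m(m(s(s(a)), s(s(e)), g(s(e), g(s(a), s(s(s(a)))))), s(a), s(g(s(s(e)), s(s(e)))))   [R5 at 1.2]
2. m(m(s(s(a)), s(s(e)), g(s(e), g(s(a), s(s(s(a)))))), s(a), s(g(s(s(e)), s(s(e)))))  →  m(s(g(s(e), g(s(a), s(s(s(a)))))), s(a), s(g(s(s(e)), s(s(e)))))   [R2 at 1]
3. m(s(g(s(e), g(s(a), s(s(s(a)))))), s(a), s(g(s(s(e)), s(s(e)))))  →  m(s(g(s(a), s(s(s(a))))), s(a), s(g(s(s(e)), s(s(e)))))   [R5 at 1.1]
4. m(s(g(s(a), s(s(s(a))))), s(a), s(g(s(s(e)), s(s(e)))))  →  m(s(s(a)), s(a), s(g(s(s(e)), s(s(e)))))   [R3 at 1.1]
5. m(s(s(a)), s(a), s(g(s(s(e)), s(s(e)))))  →  s(s(g(s(s(e)), s(s(e)))))   [R2 at ε]
6. s(s(g(s(s(e)), s(s(e)))))  →  s(s(a))   [R1 at 1.1]

Reduce t₂ = g(g(a, s(g(g(g(s(s(e)), a), s(a)), g(s(a), s(s(s(a))))))), s(e)):
1. g(g(a, s(g(g(g(s(s(e)), a), s(a)), g(s(a), s(s(s(a))))))), s(e))  →  g(g(g(g(s(s(e)), a), s(a)), g(s(a), s(s(s(a))))), s(e))   [R4 at 1]
2. g(g(g(g(s(s(e)), a), s(a)), g(s(a), s(s(s(a))))), s(e))  →  g(g(g(a, s(a)), g(s(a), s(s(s(a))))), s(e))   [R1 at 1.1.1]
3. g(g(g(a, s(a)), g(s(a), s(s(s(a))))), s(e))  →  g(g(a, g(s(a), s(s(s(a))))), s(e))   [R4 at 1.1]
4. g(g(a, g(s(a), s(s(s(a))))), s(e))  →  g(g(a, s(a)), s(e))   [R3 at 1.2]
5. g(g(a, s(a)), s(e))  →  g(a, s(e))   [R4 at 1]
6. g(a, s(e))  →  e   [R4 at ε]

no — NF(t₁) = s(s(a)), NF(t₂) = e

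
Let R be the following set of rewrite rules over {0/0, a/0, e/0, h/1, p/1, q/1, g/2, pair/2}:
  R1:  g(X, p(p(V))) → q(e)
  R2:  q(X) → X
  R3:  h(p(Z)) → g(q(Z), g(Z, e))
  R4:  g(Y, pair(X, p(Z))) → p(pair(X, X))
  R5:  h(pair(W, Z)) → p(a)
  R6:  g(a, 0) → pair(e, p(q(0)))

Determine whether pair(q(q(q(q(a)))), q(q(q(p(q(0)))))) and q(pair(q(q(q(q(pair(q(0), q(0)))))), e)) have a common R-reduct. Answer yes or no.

Reduce t₁ = pair(q(q(q(q(a)))), q(q(q(p(q(0)))))):
1. pair(q(q(q(q(a)))), q(q(q(p(q(0))))))  →  pair(q(q(q(a))), q(q(q(p(q(0))))))   [R2 at 1]
2. pair(q(q(q(a))), q(q(q(p(q(0))))))  →  pair(q(q(a)), q(q(q(p(q(0))))))   [R2 at 1]
3. pair(q(q(a)), q(q(q(p(q(0))))))  →  pair(q(a), q(q(q(p(q(0))))))   [R2 at 1]
4. pair(q(a), q(q(q(p(q(0))))))  →  pair(a, q(q(q(p(q(0))))))   [R2 at 1]
5. pair(a, q(q(q(p(q(0))))))  →  pair(a, q(q(p(q(0)))))   [R2 at 2]
6. pair(a, q(q(p(q(0)))))  →  pair(a, q(p(q(0))))   [R2 at 2]
7. pair(a, q(p(q(0))))  →  pair(a, p(q(0)))   [R2 at 2]
8. pair(a, p(q(0)))  →  pair(a, p(0))   [R2 at 2.1]

Reduce t₂ = q(pair(q(q(q(q(pair(q(0), q(0)))))), e)):
1. q(pair(q(q(q(q(pair(q(0), q(0)))))), e))  →  pair(q(q(q(q(pair(q(0), q(0)))))), e)   [R2 at ε]
2. pair(q(q(q(q(pair(q(0), q(0)))))), e)  →  pair(q(q(q(pair(q(0), q(0))))), e)   [R2 at 1]
3. pair(q(q(q(pair(q(0), q(0))))), e)  →  pair(q(q(pair(q(0), q(0)))), e)   [R2 at 1]
4. pair(q(q(pair(q(0), q(0)))), e)  →  pair(q(pair(q(0), q(0))), e)   [R2 at 1]
5. pair(q(pair(q(0), q(0))), e)  →  pair(pair(q(0), q(0)), e)   [R2 at 1]
6. pair(pair(q(0), q(0)), e)  →  pair(pair(0, q(0)), e)   [R2 at 1.1]
7. pair(pair(0, q(0)), e)  →  pair(pair(0, 0), e)   [R2 at 1.2]

no — NF(t₁) = pair(a, p(0)), NF(t₂) = pair(pair(0, 0), e)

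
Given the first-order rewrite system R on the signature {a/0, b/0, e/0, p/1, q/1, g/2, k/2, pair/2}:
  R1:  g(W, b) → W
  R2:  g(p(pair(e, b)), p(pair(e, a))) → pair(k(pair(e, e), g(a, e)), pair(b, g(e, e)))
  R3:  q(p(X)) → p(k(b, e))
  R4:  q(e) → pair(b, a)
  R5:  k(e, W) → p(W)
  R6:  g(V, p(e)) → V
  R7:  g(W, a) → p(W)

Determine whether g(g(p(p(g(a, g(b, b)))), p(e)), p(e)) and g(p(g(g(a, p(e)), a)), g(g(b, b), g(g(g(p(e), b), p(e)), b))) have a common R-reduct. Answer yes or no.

yes — NF(t₁) = p(p(a)), NF(t₂) = p(p(a))

Reduce t₁ = g(g(p(p(g(a, g(b, b)))), p(e)), p(e)):
1. g(g(p(p(g(a, g(b, b)))), p(e)), p(e))  →  g(p(p(g(a, g(b, b)))), p(e))   [R6 at ε]
2. g(p(p(g(a, g(b, b)))), p(e))  →  p(p(g(a, g(b, b))))   [R6 at ε]
3. p(p(g(a, g(b, b))))  →  p(p(g(a, b)))   [R1 at 1.1.2]
4. p(p(g(a, b)))  →  p(p(a))   [R1 at 1.1]

Reduce t₂ = g(p(g(g(a, p(e)), a)), g(g(b, b), g(g(g(p(e), b), p(e)), b))):
1. g(p(g(g(a, p(e)), a)), g(g(b, b), g(g(g(p(e), b), p(e)), b)))  →  g(p(p(g(a, p(e)))), g(g(b, b), g(g(g(p(e), b), p(e)), b)))   [R7 at 1.1]
2. g(p(p(g(a, p(e)))), g(g(b, b), g(g(g(p(e), b), p(e)), b)))  →  g(p(p(a)), g(g(b, b), g(g(g(p(e), b), p(e)), b)))   [R6 at 1.1.1]
3. g(p(p(a)), g(g(b, b), g(g(g(p(e), b), p(e)), b)))  →  g(p(p(a)), g(b, g(g(g(p(e), b), p(e)), b)))   [R1 at 2.1]
4. g(p(p(a)), g(b, g(g(g(p(e), b), p(e)), b)))  →  g(p(p(a)), g(b, g(g(p(e), b), p(e))))   [R1 at 2.2]
5. g(p(p(a)), g(b, g(g(p(e), b), p(e))))  →  g(p(p(a)), g(b, g(p(e), b)))   [R6 at 2.2]
6. g(p(p(a)), g(b, g(p(e), b)))  →  g(p(p(a)), g(b, p(e)))   [R1 at 2.2]
7. g(p(p(a)), g(b, p(e)))  →  g(p(p(a)), b)   [R6 at 2]
8. g(p(p(a)), b)  →  p(p(a))   [R1 at ε]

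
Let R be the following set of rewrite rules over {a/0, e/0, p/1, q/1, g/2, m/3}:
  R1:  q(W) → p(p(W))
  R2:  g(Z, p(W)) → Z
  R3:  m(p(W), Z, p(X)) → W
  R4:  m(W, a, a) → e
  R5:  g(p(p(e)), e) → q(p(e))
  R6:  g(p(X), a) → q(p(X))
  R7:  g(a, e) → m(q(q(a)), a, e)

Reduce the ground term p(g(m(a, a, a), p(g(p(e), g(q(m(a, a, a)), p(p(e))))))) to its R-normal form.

1. p(g(m(a, a, a), p(g(p(e), g(q(m(a, a, a)), p(p(e)))))))  →  p(m(a, a, a))   [R2 at 1]
2. p(m(a, a, a))  →  p(e)   [R4 at 1]

p(e)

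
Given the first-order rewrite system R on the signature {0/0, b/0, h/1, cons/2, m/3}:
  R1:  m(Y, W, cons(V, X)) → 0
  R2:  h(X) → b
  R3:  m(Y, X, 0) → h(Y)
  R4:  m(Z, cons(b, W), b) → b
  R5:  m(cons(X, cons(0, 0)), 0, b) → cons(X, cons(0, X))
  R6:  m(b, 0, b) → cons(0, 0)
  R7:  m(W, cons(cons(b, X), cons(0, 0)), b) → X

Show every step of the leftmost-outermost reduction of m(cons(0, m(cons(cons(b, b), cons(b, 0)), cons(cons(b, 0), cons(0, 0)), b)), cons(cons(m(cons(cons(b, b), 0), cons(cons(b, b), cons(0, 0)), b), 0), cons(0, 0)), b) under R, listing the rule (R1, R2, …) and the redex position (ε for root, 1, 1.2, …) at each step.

0

1. m(cons(0, m(cons(cons(b, b), cons(b, 0)), cons(cons(b, 0), cons(0, 0)), b)), cons(cons(m(cons(cons(b, b), 0), cons(cons(b, b), cons(0, 0)), b), 0), cons(0, 0)), b)  →  m(cons(0, 0), cons(cons(m(cons(cons(b, b), 0), cons(cons(b, b), cons(0, 0)), b), 0), cons(0, 0)), b)   [R7 at 1.2]
2. m(cons(0, 0), cons(cons(m(cons(cons(b, b), 0), cons(cons(b, b), cons(0, 0)), b), 0), cons(0, 0)), b)  →  m(cons(0, 0), cons(cons(b, 0), cons(0, 0)), b)   [R7 at 2.1.1]
3. m(cons(0, 0), cons(cons(b, 0), cons(0, 0)), b)  →  0   [R7 at ε]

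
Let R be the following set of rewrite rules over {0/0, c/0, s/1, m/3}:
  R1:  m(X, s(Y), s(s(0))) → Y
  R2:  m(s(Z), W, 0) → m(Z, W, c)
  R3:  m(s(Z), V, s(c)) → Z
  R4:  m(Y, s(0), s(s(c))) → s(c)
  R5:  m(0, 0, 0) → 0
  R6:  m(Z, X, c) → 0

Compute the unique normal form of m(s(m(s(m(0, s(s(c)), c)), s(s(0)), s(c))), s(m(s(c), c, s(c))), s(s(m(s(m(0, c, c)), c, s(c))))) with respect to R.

c

1. m(s(m(s(m(0, s(s(c)), c)), s(s(0)), s(c))), s(m(s(c), c, s(c))), s(s(m(s(m(0, c, c)), c, s(c)))))  →  m(s(m(0, s(s(c)), c)), s(m(s(c), c, s(c))), s(s(m(s(m(0, c, c)), c, s(c)))))   [R3 at 1.1]
2. m(s(m(0, s(s(c)), c)), s(m(s(c), c, s(c))), s(s(m(s(m(0, c, c)), c, s(c)))))  →  m(s(0), s(m(s(c), c, s(c))), s(s(m(s(m(0, c, c)), c, s(c)))))   [R6 at 1.1]
3. m(s(0), s(m(s(c), c, s(c))), s(s(m(s(m(0, c, c)), c, s(c)))))  →  m(s(0), s(c), s(s(m(s(m(0, c, c)), c, s(c)))))   [R3 at 2.1]
4. m(s(0), s(c), s(s(m(s(m(0, c, c)), c, s(c)))))  →  m(s(0), s(c), s(s(m(0, c, c))))   [R3 at 3.1.1]
5. m(s(0), s(c), s(s(m(0, c, c))))  →  m(s(0), s(c), s(s(0)))   [R6 at 3.1.1]
6. m(s(0), s(c), s(s(0)))  →  c   [R1 at ε]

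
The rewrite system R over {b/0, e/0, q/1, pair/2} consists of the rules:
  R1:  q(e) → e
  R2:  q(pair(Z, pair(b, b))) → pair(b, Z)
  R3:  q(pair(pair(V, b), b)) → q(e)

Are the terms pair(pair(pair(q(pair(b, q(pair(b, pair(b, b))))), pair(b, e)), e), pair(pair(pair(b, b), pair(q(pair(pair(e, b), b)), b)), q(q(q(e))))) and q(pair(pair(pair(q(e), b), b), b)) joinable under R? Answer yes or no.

Reduce t₁ = pair(pair(pair(q(pair(b, q(pair(b, pair(b, b))))), pair(b, e)), e), pair(pair(pair(b, b), pair(q(pair(pair(e, b), b)), b)), q(q(q(e))))):
1. pair(pair(pair(q(pair(b, q(pair(b, pair(b, b))))), pair(b, e)), e), pair(pair(pair(b, b), pair(q(pair(pair(e, b), b)), b)), q(q(q(e)))))  →  pair(pair(pair(q(pair(b, pair(b, b))), pair(b, e)), e), pair(pair(pair(b, b), pair(q(pair(pair(e, b), b)), b)), q(q(q(e)))))   [R2 at 1.1.1.1.2]
2. pair(pair(pair(q(pair(b, pair(b, b))), pair(b, e)), e), pair(pair(pair(b, b), pair(q(pair(pair(e, b), b)), b)), q(q(q(e)))))  →  pair(pair(pair(pair(b, b), pair(b, e)), e), pair(pair(pair(b, b), pair(q(pair(pair(e, b), b)), b)), q(q(q(e)))))   [R2 at 1.1.1]
3. pair(pair(pair(pair(b, b), pair(b, e)), e), pair(pair(pair(b, b), pair(q(pair(pair(e, b), b)), b)), q(q(q(e)))))  →  pair(pair(pair(pair(b, b), pair(b, e)), e), pair(pair(pair(b, b), pair(q(e), b)), q(q(q(e)))))   [R3 at 2.1.2.1]
4. pair(pair(pair(pair(b, b), pair(b, e)), e), pair(pair(pair(b, b), pair(q(e), b)), q(q(q(e)))))  →  pair(pair(pair(pair(b, b), pair(b, e)), e), pair(pair(pair(b, b), pair(e, b)), q(q(q(e)))))   [R1 at 2.1.2.1]
5. pair(pair(pair(pair(b, b), pair(b, e)), e), pair(pair(pair(b, b), pair(e, b)), q(q(q(e)))))  →  pair(pair(pair(pair(b, b), pair(b, e)), e), pair(pair(pair(b, b), pair(e, b)), q(q(e))))   [R1 at 2.2.1.1]
6. pair(pair(pair(pair(b, b), pair(b, e)), e), pair(pair(pair(b, b), pair(e, b)), q(q(e))))  →  pair(pair(pair(pair(b, b), pair(b, e)), e), pair(pair(pair(b, b), pair(e, b)), q(e)))   [R1 at 2.2.1]
7. pair(pair(pair(pair(b, b), pair(b, e)), e), pair(pair(pair(b, b), pair(e, b)), q(e)))  →  pair(pair(pair(pair(b, b), pair(b, e)), e), pair(pair(pair(b, b), pair(e, b)), e))   [R1 at 2.2]

Reduce t₂ = q(pair(pair(pair(q(e), b), b), b)):
1. q(pair(pair(pair(q(e), b), b), b))  →  q(e)   [R3 at ε]
2. q(e)  →  e   [R1 at ε]

no — NF(t₁) = pair(pair(pair(pair(b, b), pair(b, e)), e), pair(pair(pair(b, b), pair(e, b)), e)), NF(t₂) = e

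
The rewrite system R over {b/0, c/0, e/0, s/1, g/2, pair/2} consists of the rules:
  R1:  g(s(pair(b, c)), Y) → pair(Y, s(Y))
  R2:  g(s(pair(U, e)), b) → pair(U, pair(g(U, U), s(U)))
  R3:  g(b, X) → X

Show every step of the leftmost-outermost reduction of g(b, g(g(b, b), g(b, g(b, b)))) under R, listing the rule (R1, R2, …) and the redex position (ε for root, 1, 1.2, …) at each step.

b

1. g(b, g(g(b, b), g(b, g(b, b))))  →  g(g(b, b), g(b, g(b, b)))   [R3 at ε]
2. g(g(b, b), g(b, g(b, b)))  →  g(b, g(b, g(b, b)))   [R3 at 1]
3. g(b, g(b, g(b, b)))  →  g(b, g(b, b))   [R3 at ε]
4. g(b, g(b, b))  →  g(b, b)   [R3 at ε]
5. g(b, b)  →  b   [R3 at ε]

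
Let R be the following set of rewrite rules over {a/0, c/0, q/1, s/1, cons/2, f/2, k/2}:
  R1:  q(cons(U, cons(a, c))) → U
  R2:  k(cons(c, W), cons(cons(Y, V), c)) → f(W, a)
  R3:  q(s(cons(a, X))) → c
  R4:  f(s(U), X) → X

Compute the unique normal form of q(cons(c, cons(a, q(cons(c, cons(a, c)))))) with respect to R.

c

1. q(cons(c, cons(a, q(cons(c, cons(a, c))))))  →  q(cons(c, cons(a, c)))   [R1 at 1.2.2]
2. q(cons(c, cons(a, c)))  →  c   [R1 at ε]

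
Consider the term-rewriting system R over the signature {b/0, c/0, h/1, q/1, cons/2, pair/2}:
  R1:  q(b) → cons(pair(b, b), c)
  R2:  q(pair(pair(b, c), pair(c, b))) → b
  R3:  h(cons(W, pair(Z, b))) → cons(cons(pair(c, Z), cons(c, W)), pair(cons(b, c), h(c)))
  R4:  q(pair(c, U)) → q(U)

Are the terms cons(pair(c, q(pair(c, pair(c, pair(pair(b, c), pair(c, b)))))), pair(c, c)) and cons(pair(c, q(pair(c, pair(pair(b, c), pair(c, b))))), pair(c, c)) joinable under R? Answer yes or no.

yes — NF(t₁) = cons(pair(c, b), pair(c, c)), NF(t₂) = cons(pair(c, b), pair(c, c))

Reduce t₁ = cons(pair(c, q(pair(c, pair(c, pair(pair(b, c), pair(c, b)))))), pair(c, c)):
1. cons(pair(c, q(pair(c, pair(c, pair(pair(b, c), pair(c, b)))))), pair(c, c))  →  cons(pair(c, q(pair(c, pair(pair(b, c), pair(c, b))))), pair(c, c))   [R4 at 1.2]
2. cons(pair(c, q(pair(c, pair(pair(b, c), pair(c, b))))), pair(c, c))  →  cons(pair(c, q(pair(pair(b, c), pair(c, b)))), pair(c, c))   [R4 at 1.2]
3. cons(pair(c, q(pair(pair(b, c), pair(c, b)))), pair(c, c))  →  cons(pair(c, b), pair(c, c))   [R2 at 1.2]

Reduce t₂ = cons(pair(c, q(pair(c, pair(pair(b, c), pair(c, b))))), pair(c, c)):
1. cons(pair(c, q(pair(c, pair(pair(b, c), pair(c, b))))), pair(c, c))  →  cons(pair(c, q(pair(pair(b, c), pair(c, b)))), pair(c, c))   [R4 at 1.2]
2. cons(pair(c, q(pair(pair(b, c), pair(c, b)))), pair(c, c))  →  cons(pair(c, b), pair(c, c))   [R2 at 1.2]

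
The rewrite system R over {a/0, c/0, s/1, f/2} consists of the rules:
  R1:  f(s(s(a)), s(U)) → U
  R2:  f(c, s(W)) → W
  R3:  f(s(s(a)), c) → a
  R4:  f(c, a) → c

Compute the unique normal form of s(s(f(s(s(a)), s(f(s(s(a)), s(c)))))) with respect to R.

1. s(s(f(s(s(a)), s(f(s(s(a)), s(c))))))  →  s(s(f(s(s(a)), s(c))))   [R1 at 1.1]
2. s(s(f(s(s(a)), s(c))))  →  s(s(c))   [R1 at 1.1]

s(s(c))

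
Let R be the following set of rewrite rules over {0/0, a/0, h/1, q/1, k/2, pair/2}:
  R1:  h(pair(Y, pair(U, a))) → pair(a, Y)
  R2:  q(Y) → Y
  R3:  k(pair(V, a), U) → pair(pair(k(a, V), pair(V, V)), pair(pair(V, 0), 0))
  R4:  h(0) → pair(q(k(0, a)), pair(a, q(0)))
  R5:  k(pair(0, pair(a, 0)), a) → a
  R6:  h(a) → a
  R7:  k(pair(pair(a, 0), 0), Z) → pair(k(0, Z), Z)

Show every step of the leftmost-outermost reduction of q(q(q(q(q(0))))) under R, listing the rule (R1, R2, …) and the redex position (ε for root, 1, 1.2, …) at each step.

0

1. q(q(q(q(q(0)))))  →  q(q(q(q(0))))   [R2 at ε]
2. q(q(q(q(0))))  →  q(q(q(0)))   [R2 at ε]
3. q(q(q(0)))  →  q(q(0))   [R2 at ε]
4. q(q(0))  →  q(0)   [R2 at ε]
5. q(0)  →  0   [R2 at ε]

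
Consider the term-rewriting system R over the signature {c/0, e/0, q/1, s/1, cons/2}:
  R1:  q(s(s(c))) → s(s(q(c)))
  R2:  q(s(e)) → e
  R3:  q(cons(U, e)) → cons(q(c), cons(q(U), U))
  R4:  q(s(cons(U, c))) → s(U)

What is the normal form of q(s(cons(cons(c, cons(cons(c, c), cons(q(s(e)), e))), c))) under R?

s(cons(c, cons(cons(c, c), cons(e, e))))

1. q(s(cons(cons(c, cons(cons(c, c), cons(q(s(e)), e))), c)))  →  s(cons(c, cons(cons(c, c), cons(q(s(e)), e))))   [R4 at ε]
2. s(cons(c, cons(cons(c, c), cons(q(s(e)), e))))  →  s(cons(c, cons(cons(c, c), cons(e, e))))   [R2 at 1.2.2.1]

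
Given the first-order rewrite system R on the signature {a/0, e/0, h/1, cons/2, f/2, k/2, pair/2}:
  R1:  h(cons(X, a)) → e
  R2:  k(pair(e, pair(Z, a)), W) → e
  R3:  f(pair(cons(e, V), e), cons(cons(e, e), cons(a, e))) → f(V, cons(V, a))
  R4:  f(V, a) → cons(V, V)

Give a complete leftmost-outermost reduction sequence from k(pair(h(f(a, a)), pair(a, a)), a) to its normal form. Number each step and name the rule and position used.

e

1. k(pair(h(f(a, a)), pair(a, a)), a)  →  k(pair(h(cons(a, a)), pair(a, a)), a)   [R4 at 1.1.1]
2. k(pair(h(cons(a, a)), pair(a, a)), a)  →  k(pair(e, pair(a, a)), a)   [R1 at 1.1]
3. k(pair(e, pair(a, a)), a)  →  e   [R2 at ε]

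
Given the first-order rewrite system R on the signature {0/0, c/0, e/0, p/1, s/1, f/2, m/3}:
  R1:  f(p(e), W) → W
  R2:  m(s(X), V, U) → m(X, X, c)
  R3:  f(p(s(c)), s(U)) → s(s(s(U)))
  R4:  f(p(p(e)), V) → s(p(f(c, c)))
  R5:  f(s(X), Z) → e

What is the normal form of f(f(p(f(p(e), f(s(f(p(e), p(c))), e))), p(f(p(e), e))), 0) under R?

1. f(f(p(f(p(e), f(s(f(p(e), p(c))), e))), p(f(p(e), e))), 0)  →  f(f(p(f(s(f(p(e), p(c))), e)), p(f(p(e), e))), 0)   [R1 at 1.1.1]
2. f(f(p(f(s(f(p(e), p(c))), e)), p(f(p(e), e))), 0)  →  f(f(p(e), p(f(p(e), e))), 0)   [R5 at 1.1.1]
3. f(f(p(e), p(f(p(e), e))), 0)  →  f(p(f(p(e), e)), 0)   [R1 at 1]
4. f(p(f(p(e), e)), 0)  →  f(p(e), 0)   [R1 at 1.1]
5. f(p(e), 0)  →  0   [R1 at ε]

0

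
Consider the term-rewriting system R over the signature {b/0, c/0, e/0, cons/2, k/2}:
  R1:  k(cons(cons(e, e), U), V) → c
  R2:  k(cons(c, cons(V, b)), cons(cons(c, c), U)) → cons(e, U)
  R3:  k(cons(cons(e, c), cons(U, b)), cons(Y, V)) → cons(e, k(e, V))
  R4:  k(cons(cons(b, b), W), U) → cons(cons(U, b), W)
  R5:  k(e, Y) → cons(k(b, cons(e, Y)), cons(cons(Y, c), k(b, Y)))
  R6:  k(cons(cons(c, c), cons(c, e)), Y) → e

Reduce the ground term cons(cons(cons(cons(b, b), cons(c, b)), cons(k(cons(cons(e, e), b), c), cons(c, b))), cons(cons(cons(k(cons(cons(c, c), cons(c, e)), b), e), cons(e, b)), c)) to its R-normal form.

1. cons(cons(cons(cons(b, b), cons(c, b)), cons(k(cons(cons(e, e), b), c), cons(c, b))), cons(cons(cons(k(cons(cons(c, c), cons(c, e)), b), e), cons(e, b)), c))  →  cons(cons(cons(cons(b, b), cons(c, b)), cons(c, cons(c, b))), cons(cons(cons(k(cons(cons(c, c), cons(c, e)), b), e), cons(e, b)), c))   [R1 at 1.2.1]
2. cons(cons(cons(cons(b, b), cons(c, b)), cons(c, cons(c, b))), cons(cons(cons(k(cons(cons(c, c), cons(c, e)), b), e), cons(e, b)), c))  →  cons(cons(cons(cons(b, b), cons(c, b)), cons(c, cons(c, b))), cons(cons(cons(e, e), cons(e, b)), c))   [R6 at 2.1.1.1]

cons(cons(cons(cons(b, b), cons(c, b)), cons(c, cons(c, b))), cons(cons(cons(e, e), cons(e, b)), c))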